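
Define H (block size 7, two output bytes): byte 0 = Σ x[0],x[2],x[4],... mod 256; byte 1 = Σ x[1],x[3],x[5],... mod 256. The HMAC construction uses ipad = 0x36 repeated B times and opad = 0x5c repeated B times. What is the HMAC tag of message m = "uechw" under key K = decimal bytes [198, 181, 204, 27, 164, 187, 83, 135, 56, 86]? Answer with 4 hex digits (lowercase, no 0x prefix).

Key decimal bytes [198, 181, 204, 27, 164, 187, 83, 135, 56, 86] = c6 b5 cc 1b a4 bb 53 87 38 56 is 10 bytes > B = 7, so hash it first: H(key) = c1 68, then zero-pad to 7 bytes: K' = c1 68 00 00 00 00 00.
K' ⊕ ipad = f7 5e 36 36 36 36 36.  K' ⊕ opad = 9d 34 5c 5c 5c 5c 5c.
Inner input = (K'⊕ipad) ∥ m = f7 5e 36 36 36 36 36 ∥ 75 65 63 68 77.
Inner hash: even-index sum = 614 mod 256 = 102; odd-index sum = 537 mod 256 = 25 → 66 19.
Outer input = (K'⊕opad) ∥ inner = 9d 34 5c 5c 5c 5c 5c ∥ 66 19.
Outer hash (tag): even-index sum = 458 mod 256 = 202; odd-index sum = 338 mod 256 = 82 → ca 52.

ca52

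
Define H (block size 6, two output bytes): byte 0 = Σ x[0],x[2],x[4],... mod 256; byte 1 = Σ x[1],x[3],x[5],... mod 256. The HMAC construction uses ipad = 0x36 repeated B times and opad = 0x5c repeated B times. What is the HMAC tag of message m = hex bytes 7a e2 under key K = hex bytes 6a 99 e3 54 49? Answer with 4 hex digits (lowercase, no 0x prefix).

Key hex bytes 6a 99 e3 54 49 is 5 bytes ≤ B = 6; zero-pad to 6 bytes: K' = 6a 99 e3 54 49 00.
K' ⊕ ipad = 5c af d5 62 7f 36.  K' ⊕ opad = 36 c5 bf 08 15 5c.
Inner input = (K'⊕ipad) ∥ m = 5c af d5 62 7f 36 ∥ 7a e2.
Inner hash: even-index sum = 554 mod 256 = 42; odd-index sum = 553 mod 256 = 41 → 2a 29.
Outer input = (K'⊕opad) ∥ inner = 36 c5 bf 08 15 5c ∥ 2a 29.
Outer hash (tag): even-index sum = 308 mod 256 = 52; odd-index sum = 338 mod 256 = 82 → 34 52.

3452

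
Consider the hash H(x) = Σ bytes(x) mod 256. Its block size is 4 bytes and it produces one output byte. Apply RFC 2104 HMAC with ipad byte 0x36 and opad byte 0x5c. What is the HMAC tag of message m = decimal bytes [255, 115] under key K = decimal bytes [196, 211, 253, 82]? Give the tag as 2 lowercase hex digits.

Key decimal bytes [196, 211, 253, 82] = c4 d3 fd 52 is exactly B = 4 bytes: K' = c4 d3 fd 52.
K' ⊕ ipad = f2 e5 cb 64.  K' ⊕ opad = 98 8f a1 0e.
Inner input = (K'⊕ipad) ∥ m = f2 e5 cb 64 ∥ ff 73.
Inner hash: sum = 242+229+203+100+255+115 = 1144; mod 256 = 120 → 78.
Outer input = (K'⊕opad) ∥ inner = 98 8f a1 0e ∥ 78.
Outer hash (tag): sum = 152+143+161+14+120 = 590; mod 256 = 78 → 4e.

4e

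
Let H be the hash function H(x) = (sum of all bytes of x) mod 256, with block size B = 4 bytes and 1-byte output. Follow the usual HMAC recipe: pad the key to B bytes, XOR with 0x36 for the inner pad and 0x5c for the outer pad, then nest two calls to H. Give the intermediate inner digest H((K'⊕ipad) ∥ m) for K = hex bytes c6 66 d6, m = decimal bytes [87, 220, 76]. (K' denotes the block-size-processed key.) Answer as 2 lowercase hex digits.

d5

Key hex bytes c6 66 d6 is 3 bytes ≤ B = 4; zero-pad to 4 bytes: K' = c6 66 d6 00.
K' ⊕ ipad = f0 50 e0 36.
Inner input = f0 50 e0 36 ∥ 57 dc 4c.
Inner hash: sum = 240+80+224+54+87+220+76 = 981; mod 256 = 213 → d5.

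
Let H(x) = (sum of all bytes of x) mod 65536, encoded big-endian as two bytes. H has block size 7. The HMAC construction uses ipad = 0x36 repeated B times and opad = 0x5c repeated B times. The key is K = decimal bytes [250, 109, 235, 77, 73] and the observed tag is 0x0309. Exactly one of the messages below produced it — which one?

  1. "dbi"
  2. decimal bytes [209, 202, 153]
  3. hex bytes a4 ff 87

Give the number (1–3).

Key decimal bytes [250, 109, 235, 77, 73] = fa 6d eb 4d 49 is 5 bytes ≤ B = 7; zero-pad to 7 bytes: K' = fa 6d eb 4d 49 00 00.
K' ⊕ ipad = cc 5b dd 7b 7f 36 36; K' ⊕ opad = a6 31 b7 11 15 5c 5c.
m1: inner = H(cc 5b dd 7b 7f 36 36 64 62 69) = 04 99; tag = H(a6 31 b7 11 15 5c 5c 04 99) = 0309 ← matches
m2: inner = H(cc 5b dd 7b 7f 36 36 d1 ca 99) = 05 9e; tag = H(a6 31 b7 11 15 5c 5c 05 9e) = 030f
m3: inner = H(cc 5b dd 7b 7f 36 36 a4 ff 87) = 05 94; tag = H(a6 31 b7 11 15 5c 5c 05 94) = 0305

1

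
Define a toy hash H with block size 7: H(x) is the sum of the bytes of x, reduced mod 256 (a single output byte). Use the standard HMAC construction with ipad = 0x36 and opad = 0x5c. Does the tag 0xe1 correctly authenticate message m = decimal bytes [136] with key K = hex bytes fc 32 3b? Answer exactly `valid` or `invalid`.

invalid

Key hex bytes fc 32 3b is 3 bytes ≤ B = 7; zero-pad to 7 bytes: K' = fc 32 3b 00 00 00 00.
K' ⊕ ipad = ca 04 0d 36 36 36 36; K' ⊕ opad = a0 6e 67 5c 5c 5c 5c.
Inner hash: sum = 202+4+13+54+54+54+54+136 = 571; mod 256 = 59 → 3b.
Outer hash (recomputed tag): sum = 160+110+103+92+92+92+92+59 = 800; mod 256 = 32 → 20.
Recomputed tag = 20; claimed = e1 → mismatch.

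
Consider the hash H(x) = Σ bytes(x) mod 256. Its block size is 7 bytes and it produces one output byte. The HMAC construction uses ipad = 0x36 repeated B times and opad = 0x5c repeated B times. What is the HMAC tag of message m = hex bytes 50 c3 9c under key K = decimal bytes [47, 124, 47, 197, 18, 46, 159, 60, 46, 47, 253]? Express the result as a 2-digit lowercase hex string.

Key decimal bytes [47, 124, 47, 197, 18, 46, 159, 60, 46, 47, 253] = 2f 7c 2f c5 12 2e 9f 3c 2e 2f fd is 11 bytes > B = 7, so hash it first: H(key) = 14, then zero-pad to 7 bytes: K' = 14 00 00 00 00 00 00.
K' ⊕ ipad = 22 36 36 36 36 36 36.  K' ⊕ opad = 48 5c 5c 5c 5c 5c 5c.
Inner input = (K'⊕ipad) ∥ m = 22 36 36 36 36 36 36 ∥ 50 c3 9c.
Inner hash: sum = 34+54+54+54+54+54+54+80+195+156 = 789; mod 256 = 21 → 15.
Outer input = (K'⊕opad) ∥ inner = 48 5c 5c 5c 5c 5c 5c ∥ 15.
Outer hash (tag): sum = 72+92+92+92+92+92+92+21 = 645; mod 256 = 133 → 85.

85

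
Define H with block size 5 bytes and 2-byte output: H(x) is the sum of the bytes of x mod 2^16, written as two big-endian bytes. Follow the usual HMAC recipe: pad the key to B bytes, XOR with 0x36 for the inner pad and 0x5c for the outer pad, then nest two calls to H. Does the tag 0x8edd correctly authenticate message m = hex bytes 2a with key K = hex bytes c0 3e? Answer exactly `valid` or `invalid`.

Key hex bytes c0 3e is 2 bytes ≤ B = 5; zero-pad to 5 bytes: K' = c0 3e 00 00 00.
K' ⊕ ipad = f6 08 36 36 36; K' ⊕ opad = 9c 62 5c 5c 5c.
Inner hash: sum = 246+8+54+54+54+42 = 458 → 01 ca.
Outer hash (recomputed tag): sum = 156+98+92+92+92+1+202 = 733 → 02 dd.
Recomputed tag = 02dd; claimed = 8edd → mismatch.

invalid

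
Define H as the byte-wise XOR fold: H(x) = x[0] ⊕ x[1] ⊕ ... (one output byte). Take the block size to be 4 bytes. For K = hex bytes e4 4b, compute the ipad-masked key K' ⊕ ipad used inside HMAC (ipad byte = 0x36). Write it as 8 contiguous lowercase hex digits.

d27d3636

Key hex bytes e4 4b is 2 bytes ≤ B = 4; zero-pad to 4 bytes: K' = e4 4b 00 00.
XOR each byte with 0x36: e4⊕36=d2, 4b⊕36=7d, 00⊕36=36, 00⊕36=36.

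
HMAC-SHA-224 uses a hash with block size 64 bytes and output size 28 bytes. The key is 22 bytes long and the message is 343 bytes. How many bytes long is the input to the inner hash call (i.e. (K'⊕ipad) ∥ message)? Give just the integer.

Key is 22 ≤ 64 bytes, zero-padded: |K'| = 64.
Inner input = (K'⊕ipad) ∥ m → 64 + 343 = 407 bytes.

407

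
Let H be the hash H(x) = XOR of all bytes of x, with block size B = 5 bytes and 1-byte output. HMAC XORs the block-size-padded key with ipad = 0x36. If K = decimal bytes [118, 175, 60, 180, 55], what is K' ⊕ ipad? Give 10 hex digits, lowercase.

40990a8201

Key decimal bytes [118, 175, 60, 180, 55] = 76 af 3c b4 37 is exactly B = 5 bytes: K' = 76 af 3c b4 37.
XOR each byte with 0x36: 76⊕36=40, af⊕36=99, 3c⊕36=0a, b4⊕36=82, 37⊕36=01.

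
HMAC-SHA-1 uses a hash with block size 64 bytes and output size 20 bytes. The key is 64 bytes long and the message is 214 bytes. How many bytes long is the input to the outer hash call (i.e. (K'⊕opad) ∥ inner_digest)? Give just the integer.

84

Key is 64 ≤ 64 bytes, zero-padded: |K'| = 64.
Outer input = (K'⊕opad) ∥ H(inner) → 64 + 20 = 84 bytes.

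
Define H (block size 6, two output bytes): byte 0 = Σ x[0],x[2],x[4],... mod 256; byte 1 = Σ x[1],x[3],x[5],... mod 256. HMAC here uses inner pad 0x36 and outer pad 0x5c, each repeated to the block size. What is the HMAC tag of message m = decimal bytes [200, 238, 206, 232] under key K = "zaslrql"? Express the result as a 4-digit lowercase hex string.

4e64

Key "zaslrql" = 7a 61 73 6c 72 71 6c is 7 bytes > B = 6, so hash it first: H(key) = cb 3e, then zero-pad to 6 bytes: K' = cb 3e 00 00 00 00.
K' ⊕ ipad = fd 08 36 36 36 36.  K' ⊕ opad = 97 62 5c 5c 5c 5c.
Inner input = (K'⊕ipad) ∥ m = fd 08 36 36 36 36 ∥ c8 ee ce e8.
Inner hash: even-index sum = 767 mod 256 = 255; odd-index sum = 586 mod 256 = 74 → ff 4a.
Outer input = (K'⊕opad) ∥ inner = 97 62 5c 5c 5c 5c ∥ ff 4a.
Outer hash (tag): even-index sum = 590 mod 256 = 78; odd-index sum = 356 mod 256 = 100 → 4e 64.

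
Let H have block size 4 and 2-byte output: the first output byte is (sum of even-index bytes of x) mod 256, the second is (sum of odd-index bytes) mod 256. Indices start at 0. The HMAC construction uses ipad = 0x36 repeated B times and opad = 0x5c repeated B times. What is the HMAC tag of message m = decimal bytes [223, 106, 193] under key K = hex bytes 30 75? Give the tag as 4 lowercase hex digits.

a468

Key hex bytes 30 75 is 2 bytes ≤ B = 4; zero-pad to 4 bytes: K' = 30 75 00 00.
K' ⊕ ipad = 06 43 36 36.  K' ⊕ opad = 6c 29 5c 5c.
Inner input = (K'⊕ipad) ∥ m = 06 43 36 36 ∥ df 6a c1.
Inner hash: even-index sum = 476 mod 256 = 220; odd-index sum = 227 mod 256 = 227 → dc e3.
Outer input = (K'⊕opad) ∥ inner = 6c 29 5c 5c ∥ dc e3.
Outer hash (tag): even-index sum = 420 mod 256 = 164; odd-index sum = 360 mod 256 = 104 → a4 68.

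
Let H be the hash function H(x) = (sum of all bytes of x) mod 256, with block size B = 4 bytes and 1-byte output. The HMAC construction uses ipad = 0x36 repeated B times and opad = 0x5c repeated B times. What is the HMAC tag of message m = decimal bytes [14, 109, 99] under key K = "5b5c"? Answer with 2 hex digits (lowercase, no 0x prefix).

dc

Key "5b5c" = 35 62 35 63 is exactly B = 4 bytes: K' = 35 62 35 63.
K' ⊕ ipad = 03 54 03 55.  K' ⊕ opad = 69 3e 69 3f.
Inner input = (K'⊕ipad) ∥ m = 03 54 03 55 ∥ 0e 6d 63.
Inner hash: sum = 3+84+3+85+14+109+99 = 397; mod 256 = 141 → 8d.
Outer input = (K'⊕opad) ∥ inner = 69 3e 69 3f ∥ 8d.
Outer hash (tag): sum = 105+62+105+63+141 = 476; mod 256 = 220 → dc.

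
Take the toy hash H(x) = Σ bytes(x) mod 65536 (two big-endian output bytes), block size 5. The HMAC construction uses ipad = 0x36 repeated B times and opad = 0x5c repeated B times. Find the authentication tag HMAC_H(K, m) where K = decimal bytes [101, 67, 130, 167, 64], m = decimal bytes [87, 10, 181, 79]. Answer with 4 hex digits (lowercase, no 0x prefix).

0338

Key decimal bytes [101, 67, 130, 167, 64] = 65 43 82 a7 40 is exactly B = 5 bytes: K' = 65 43 82 a7 40.
K' ⊕ ipad = 53 75 b4 91 76.  K' ⊕ opad = 39 1f de fb 1c.
Inner input = (K'⊕ipad) ∥ m = 53 75 b4 91 76 ∥ 57 0a b5 4f.
Inner hash: sum = 83+117+180+145+118+87+10+181+79 = 1000 → 03 e8.
Outer input = (K'⊕opad) ∥ inner = 39 1f de fb 1c ∥ 03 e8.
Outer hash (tag): sum = 57+31+222+251+28+3+232 = 824 → 03 38.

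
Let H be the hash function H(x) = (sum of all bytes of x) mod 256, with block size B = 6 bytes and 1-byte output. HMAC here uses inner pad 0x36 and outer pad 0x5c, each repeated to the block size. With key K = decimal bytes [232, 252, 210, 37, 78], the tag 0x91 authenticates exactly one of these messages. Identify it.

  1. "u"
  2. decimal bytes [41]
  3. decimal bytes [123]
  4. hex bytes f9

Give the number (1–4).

Key decimal bytes [232, 252, 210, 37, 78] = e8 fc d2 25 4e is 5 bytes ≤ B = 6; zero-pad to 6 bytes: K' = e8 fc d2 25 4e 00.
K' ⊕ ipad = de ca e4 13 78 36; K' ⊕ opad = b4 a0 8e 79 12 5c.
m1: inner = H(de ca e4 13 78 36 75) = c2; tag = H(b4 a0 8e 79 12 5c c2) = 8b
m2: inner = H(de ca e4 13 78 36 29) = 76; tag = H(b4 a0 8e 79 12 5c 76) = 3f
m3: inner = H(de ca e4 13 78 36 7b) = c8; tag = H(b4 a0 8e 79 12 5c c8) = 91 ← matches
m4: inner = H(de ca e4 13 78 36 f9) = 46; tag = H(b4 a0 8e 79 12 5c 46) = 0f

3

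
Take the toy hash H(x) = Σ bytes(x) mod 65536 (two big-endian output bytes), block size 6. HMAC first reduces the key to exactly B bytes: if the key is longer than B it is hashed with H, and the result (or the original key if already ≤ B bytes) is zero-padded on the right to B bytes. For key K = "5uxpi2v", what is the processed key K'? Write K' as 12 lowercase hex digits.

|K| = 7 > B = 6, so first hash the key.
H(K): sum = 53+117+120+112+105+50+118 = 675 → 02 a3.
Zero-pad H(K) = 02 a3 to 6 bytes: K' = 02 a3 00 00 00 00.

02a300000000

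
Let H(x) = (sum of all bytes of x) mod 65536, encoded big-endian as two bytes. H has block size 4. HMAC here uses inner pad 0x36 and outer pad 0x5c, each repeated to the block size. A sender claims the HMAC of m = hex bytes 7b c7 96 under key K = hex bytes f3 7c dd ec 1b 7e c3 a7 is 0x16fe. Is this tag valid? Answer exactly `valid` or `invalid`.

invalid

Key hex bytes f3 7c dd ec 1b 7e c3 a7 is 8 bytes > B = 4, so hash it first: H(key) = 05 3b, then zero-pad to 4 bytes: K' = 05 3b 00 00.
K' ⊕ ipad = 33 0d 36 36; K' ⊕ opad = 59 67 5c 5c.
Inner hash: sum = 51+13+54+54+123+199+150 = 644 → 02 84.
Outer hash (recomputed tag): sum = 89+103+92+92+2+132 = 510 → 01 fe.
Recomputed tag = 01fe; claimed = 16fe → mismatch.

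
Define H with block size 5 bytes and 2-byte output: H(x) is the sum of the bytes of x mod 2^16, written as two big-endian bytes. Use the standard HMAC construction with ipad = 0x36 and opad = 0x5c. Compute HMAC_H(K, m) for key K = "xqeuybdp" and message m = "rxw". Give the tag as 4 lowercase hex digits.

Key "xqeuybdp" = 78 71 65 75 79 62 64 70 is 8 bytes > B = 5, so hash it first: H(key) = 03 72, then zero-pad to 5 bytes: K' = 03 72 00 00 00.
K' ⊕ ipad = 35 44 36 36 36.  K' ⊕ opad = 5f 2e 5c 5c 5c.
Inner input = (K'⊕ipad) ∥ m = 35 44 36 36 36 ∥ 72 78 77.
Inner hash: sum = 53+68+54+54+54+114+120+119 = 636 → 02 7c.
Outer input = (K'⊕opad) ∥ inner = 5f 2e 5c 5c 5c ∥ 02 7c.
Outer hash (tag): sum = 95+46+92+92+92+2+124 = 543 → 02 1f.

021f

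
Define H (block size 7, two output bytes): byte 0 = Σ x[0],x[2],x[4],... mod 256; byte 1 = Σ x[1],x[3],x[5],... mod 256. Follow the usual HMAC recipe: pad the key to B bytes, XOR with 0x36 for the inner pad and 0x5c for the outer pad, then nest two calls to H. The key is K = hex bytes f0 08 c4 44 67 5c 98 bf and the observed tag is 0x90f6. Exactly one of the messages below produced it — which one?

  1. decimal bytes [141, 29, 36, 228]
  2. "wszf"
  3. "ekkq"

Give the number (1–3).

Key hex bytes f0 08 c4 44 67 5c 98 bf is 8 bytes > B = 7, so hash it first: H(key) = b3 67, then zero-pad to 7 bytes: K' = b3 67 00 00 00 00 00.
K' ⊕ ipad = 85 51 36 36 36 36 36; K' ⊕ opad = ef 3b 5c 5c 5c 5c 5c.
m1: inner = H(85 51 36 36 36 36 36 8d 1d 24 e4) = 28 6e; tag = H(ef 3b 5c 5c 5c 5c 5c 28 6e) = 711b
m2: inner = H(85 51 36 36 36 36 36 77 73 7a 66) = 00 ae; tag = H(ef 3b 5c 5c 5c 5c 5c 00 ae) = b1f3
m3: inner = H(85 51 36 36 36 36 36 65 6b 6b 71) = 03 8d; tag = H(ef 3b 5c 5c 5c 5c 5c 03 8d) = 90f6 ← matches

3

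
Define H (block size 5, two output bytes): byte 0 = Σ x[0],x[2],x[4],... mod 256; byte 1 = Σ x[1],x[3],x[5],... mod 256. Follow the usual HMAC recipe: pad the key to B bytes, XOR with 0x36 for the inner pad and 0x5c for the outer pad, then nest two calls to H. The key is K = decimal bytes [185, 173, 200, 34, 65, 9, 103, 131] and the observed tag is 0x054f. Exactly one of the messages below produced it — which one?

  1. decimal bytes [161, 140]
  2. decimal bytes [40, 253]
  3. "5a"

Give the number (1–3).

Key decimal bytes [185, 173, 200, 34, 65, 9, 103, 131] = b9 ad c8 22 41 09 67 83 is 8 bytes > B = 5, so hash it first: H(key) = 29 5b, then zero-pad to 5 bytes: K' = 29 5b 00 00 00.
K' ⊕ ipad = 1f 6d 36 36 36; K' ⊕ opad = 75 07 5c 5c 5c.
m1: inner = H(1f 6d 36 36 36 a1 8c) = 17 44; tag = H(75 07 5c 5c 5c 17 44) = 717a
m2: inner = H(1f 6d 36 36 36 28 fd) = 88 cb; tag = H(75 07 5c 5c 5c 88 cb) = f8eb
m3: inner = H(1f 6d 36 36 36 35 61) = ec d8; tag = H(75 07 5c 5c 5c ec d8) = 054f ← matches

3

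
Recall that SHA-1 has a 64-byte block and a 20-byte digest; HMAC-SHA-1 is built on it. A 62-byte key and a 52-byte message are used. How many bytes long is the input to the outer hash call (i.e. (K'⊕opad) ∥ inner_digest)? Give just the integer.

84

Key is 62 ≤ 64 bytes, zero-padded: |K'| = 64.
Outer input = (K'⊕opad) ∥ H(inner) → 64 + 20 = 84 bytes.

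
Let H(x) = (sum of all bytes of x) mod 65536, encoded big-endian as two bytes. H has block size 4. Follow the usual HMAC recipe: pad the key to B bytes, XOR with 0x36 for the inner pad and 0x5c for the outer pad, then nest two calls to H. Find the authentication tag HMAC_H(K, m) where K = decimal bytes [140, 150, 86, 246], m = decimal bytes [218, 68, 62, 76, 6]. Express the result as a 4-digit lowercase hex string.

Key decimal bytes [140, 150, 86, 246] = 8c 96 56 f6 is exactly B = 4 bytes: K' = 8c 96 56 f6.
K' ⊕ ipad = ba a0 60 c0.  K' ⊕ opad = d0 ca 0a aa.
Inner input = (K'⊕ipad) ∥ m = ba a0 60 c0 ∥ da 44 3e 4c 06.
Inner hash: sum = 186+160+96+192+218+68+62+76+6 = 1064 → 04 28.
Outer input = (K'⊕opad) ∥ inner = d0 ca 0a aa ∥ 04 28.
Outer hash (tag): sum = 208+202+10+170+4+40 = 634 → 02 7a.

027a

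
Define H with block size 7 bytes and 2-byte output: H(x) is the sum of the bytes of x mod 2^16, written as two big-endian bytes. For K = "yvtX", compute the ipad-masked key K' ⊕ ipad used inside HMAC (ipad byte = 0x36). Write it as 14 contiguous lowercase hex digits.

4f40426e363636

Key "yvtX" = 79 76 74 58 is 4 bytes ≤ B = 7; zero-pad to 7 bytes: K' = 79 76 74 58 00 00 00.
XOR each byte with 0x36: 79⊕36=4f, 76⊕36=40, 74⊕36=42, 58⊕36=6e, 00⊕36=36, 00⊕36=36, 00⊕36=36.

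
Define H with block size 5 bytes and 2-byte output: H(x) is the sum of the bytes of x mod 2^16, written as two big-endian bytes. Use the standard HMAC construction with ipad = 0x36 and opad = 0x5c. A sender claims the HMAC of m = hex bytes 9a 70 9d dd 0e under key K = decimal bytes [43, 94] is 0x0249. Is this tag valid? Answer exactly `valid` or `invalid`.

Key decimal bytes [43, 94] = 2b 5e is 2 bytes ≤ B = 5; zero-pad to 5 bytes: K' = 2b 5e 00 00 00.
K' ⊕ ipad = 1d 68 36 36 36; K' ⊕ opad = 77 02 5c 5c 5c.
Inner hash: sum = 29+104+54+54+54+154+112+157+221+14 = 953 → 03 b9.
Outer hash (recomputed tag): sum = 119+2+92+92+92+3+185 = 585 → 02 49.
Recomputed tag = 0249; claimed = 0249 → match.

valid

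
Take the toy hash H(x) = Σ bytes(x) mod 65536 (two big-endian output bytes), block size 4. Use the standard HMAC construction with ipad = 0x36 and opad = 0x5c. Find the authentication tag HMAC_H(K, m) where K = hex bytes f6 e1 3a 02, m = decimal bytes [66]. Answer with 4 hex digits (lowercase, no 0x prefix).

0246

Key hex bytes f6 e1 3a 02 is exactly B = 4 bytes: K' = f6 e1 3a 02.
K' ⊕ ipad = c0 d7 0c 34.  K' ⊕ opad = aa bd 66 5e.
Inner input = (K'⊕ipad) ∥ m = c0 d7 0c 34 ∥ 42.
Inner hash: sum = 192+215+12+52+66 = 537 → 02 19.
Outer input = (K'⊕opad) ∥ inner = aa bd 66 5e ∥ 02 19.
Outer hash (tag): sum = 170+189+102+94+2+25 = 582 → 02 46.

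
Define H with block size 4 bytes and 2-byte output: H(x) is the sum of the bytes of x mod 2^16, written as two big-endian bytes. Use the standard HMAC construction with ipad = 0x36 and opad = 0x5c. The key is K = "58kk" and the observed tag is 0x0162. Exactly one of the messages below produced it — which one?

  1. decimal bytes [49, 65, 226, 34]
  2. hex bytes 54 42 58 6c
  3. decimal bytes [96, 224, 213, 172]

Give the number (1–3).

Key "58kk" = 35 38 6b 6b is exactly B = 4 bytes: K' = 35 38 6b 6b.
K' ⊕ ipad = 03 0e 5d 5d; K' ⊕ opad = 69 64 37 37.
m1: inner = H(03 0e 5d 5d 31 41 e2 22) = 02 41; tag = H(69 64 37 37 02 41) = 017e
m2: inner = H(03 0e 5d 5d 54 42 58 6c) = 02 25; tag = H(69 64 37 37 02 25) = 0162 ← matches
m3: inner = H(03 0e 5d 5d 60 e0 d5 ac) = 03 8c; tag = H(69 64 37 37 03 8c) = 01ca

2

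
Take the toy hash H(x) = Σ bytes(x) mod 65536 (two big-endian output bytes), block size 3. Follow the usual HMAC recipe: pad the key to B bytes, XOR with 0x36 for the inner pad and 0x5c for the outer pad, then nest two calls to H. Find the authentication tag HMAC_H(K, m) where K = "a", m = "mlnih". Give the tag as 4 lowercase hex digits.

Key "a" = 61 is 1 byte ≤ B = 3; zero-pad to 3 bytes: K' = 61 00 00.
K' ⊕ ipad = 57 36 36.  K' ⊕ opad = 3d 5c 5c.
Inner input = (K'⊕ipad) ∥ m = 57 36 36 ∥ 6d 6c 6e 69 68.
Inner hash: sum = 87+54+54+109+108+110+105+104 = 731 → 02 db.
Outer input = (K'⊕opad) ∥ inner = 3d 5c 5c ∥ 02 db.
Outer hash (tag): sum = 61+92+92+2+219 = 466 → 01 d2.

01d2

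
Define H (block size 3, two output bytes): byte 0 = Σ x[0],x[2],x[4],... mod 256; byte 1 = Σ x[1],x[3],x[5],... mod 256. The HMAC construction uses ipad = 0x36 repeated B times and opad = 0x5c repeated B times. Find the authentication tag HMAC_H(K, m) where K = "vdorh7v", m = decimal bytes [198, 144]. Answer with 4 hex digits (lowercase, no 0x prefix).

Key "vdorh7v" = 76 64 6f 72 68 37 76 is 7 bytes > B = 3, so hash it first: H(key) = c3 0d, then zero-pad to 3 bytes: K' = c3 0d 00.
K' ⊕ ipad = f5 3b 36.  K' ⊕ opad = 9f 51 5c.
Inner input = (K'⊕ipad) ∥ m = f5 3b 36 ∥ c6 90.
Inner hash: even-index sum = 443 mod 256 = 187; odd-index sum = 257 mod 256 = 1 → bb 01.
Outer input = (K'⊕opad) ∥ inner = 9f 51 5c ∥ bb 01.
Outer hash (tag): even-index sum = 252 mod 256 = 252; odd-index sum = 268 mod 256 = 12 → fc 0c.

fc0c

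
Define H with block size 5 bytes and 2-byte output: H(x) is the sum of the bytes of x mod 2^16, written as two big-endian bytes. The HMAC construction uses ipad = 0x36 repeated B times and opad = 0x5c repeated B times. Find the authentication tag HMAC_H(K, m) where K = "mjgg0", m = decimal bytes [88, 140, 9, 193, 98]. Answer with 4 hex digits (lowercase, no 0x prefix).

Key "mjgg0" = 6d 6a 67 67 30 is exactly B = 5 bytes: K' = 6d 6a 67 67 30.
K' ⊕ ipad = 5b 5c 51 51 06.  K' ⊕ opad = 31 36 3b 3b 6c.
Inner input = (K'⊕ipad) ∥ m = 5b 5c 51 51 06 ∥ 58 8c 09 c1 62.
Inner hash: sum = 91+92+81+81+6+88+140+9+193+98 = 879 → 03 6f.
Outer input = (K'⊕opad) ∥ inner = 31 36 3b 3b 6c ∥ 03 6f.
Outer hash (tag): sum = 49+54+59+59+108+3+111 = 443 → 01 bb.

01bb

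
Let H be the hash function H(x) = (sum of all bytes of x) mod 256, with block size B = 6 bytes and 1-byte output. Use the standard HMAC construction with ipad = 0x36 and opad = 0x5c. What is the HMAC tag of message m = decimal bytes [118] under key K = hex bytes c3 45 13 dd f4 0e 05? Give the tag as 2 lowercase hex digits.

bc

Key hex bytes c3 45 13 dd f4 0e 05 is 7 bytes > B = 6, so hash it first: H(key) = ff, then zero-pad to 6 bytes: K' = ff 00 00 00 00 00.
K' ⊕ ipad = c9 36 36 36 36 36.  K' ⊕ opad = a3 5c 5c 5c 5c 5c.
Inner input = (K'⊕ipad) ∥ m = c9 36 36 36 36 36 ∥ 76.
Inner hash: sum = 201+54+54+54+54+54+118 = 589; mod 256 = 77 → 4d.
Outer input = (K'⊕opad) ∥ inner = a3 5c 5c 5c 5c 5c ∥ 4d.
Outer hash (tag): sum = 163+92+92+92+92+92+77 = 700; mod 256 = 188 → bc.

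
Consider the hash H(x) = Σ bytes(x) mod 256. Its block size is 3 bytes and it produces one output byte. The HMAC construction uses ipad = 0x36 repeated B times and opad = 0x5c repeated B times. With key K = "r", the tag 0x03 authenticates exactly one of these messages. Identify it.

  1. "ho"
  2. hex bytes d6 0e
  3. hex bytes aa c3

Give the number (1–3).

3

Key "r" = 72 is 1 byte ≤ B = 3; zero-pad to 3 bytes: K' = 72 00 00.
K' ⊕ ipad = 44 36 36; K' ⊕ opad = 2e 5c 5c.
m1: inner = H(44 36 36 68 6f) = 87; tag = H(2e 5c 5c 87) = 6d
m2: inner = H(44 36 36 d6 0e) = 94; tag = H(2e 5c 5c 94) = 7a
m3: inner = H(44 36 36 aa c3) = 1d; tag = H(2e 5c 5c 1d) = 03 ← matches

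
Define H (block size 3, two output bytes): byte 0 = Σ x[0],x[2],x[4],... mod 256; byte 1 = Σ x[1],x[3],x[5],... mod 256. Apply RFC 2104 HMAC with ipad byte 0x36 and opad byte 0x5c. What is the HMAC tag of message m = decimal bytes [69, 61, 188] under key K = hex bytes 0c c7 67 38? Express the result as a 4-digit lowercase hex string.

555b

Key hex bytes 0c c7 67 38 is 4 bytes > B = 3, so hash it first: H(key) = 73 ff, then zero-pad to 3 bytes: K' = 73 ff 00.
K' ⊕ ipad = 45 c9 36.  K' ⊕ opad = 2f a3 5c.
Inner input = (K'⊕ipad) ∥ m = 45 c9 36 ∥ 45 3d bc.
Inner hash: even-index sum = 184 mod 256 = 184; odd-index sum = 458 mod 256 = 202 → b8 ca.
Outer input = (K'⊕opad) ∥ inner = 2f a3 5c ∥ b8 ca.
Outer hash (tag): even-index sum = 341 mod 256 = 85; odd-index sum = 347 mod 256 = 91 → 55 5b.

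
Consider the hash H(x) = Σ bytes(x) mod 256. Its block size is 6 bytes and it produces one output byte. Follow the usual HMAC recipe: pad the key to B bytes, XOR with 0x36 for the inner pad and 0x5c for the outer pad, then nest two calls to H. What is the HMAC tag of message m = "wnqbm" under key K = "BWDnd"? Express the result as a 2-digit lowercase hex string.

53

Key "BWDnd" = 42 57 44 6e 64 is 5 bytes ≤ B = 6; zero-pad to 6 bytes: K' = 42 57 44 6e 64 00.
K' ⊕ ipad = 74 61 72 58 52 36.  K' ⊕ opad = 1e 0b 18 32 38 5c.
Inner input = (K'⊕ipad) ∥ m = 74 61 72 58 52 36 ∥ 77 6e 71 62 6d.
Inner hash: sum = 116+97+114+88+82+54+119+110+113+98+109 = 1100; mod 256 = 76 → 4c.
Outer input = (K'⊕opad) ∥ inner = 1e 0b 18 32 38 5c ∥ 4c.
Outer hash (tag): sum = 30+11+24+50+56+92+76 = 339; mod 256 = 83 → 53.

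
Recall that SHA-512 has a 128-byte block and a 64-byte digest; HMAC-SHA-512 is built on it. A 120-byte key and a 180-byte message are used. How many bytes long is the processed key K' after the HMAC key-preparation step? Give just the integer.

Key is 120 ≤ 128 bytes, zero-padded: |K'| = 128.

128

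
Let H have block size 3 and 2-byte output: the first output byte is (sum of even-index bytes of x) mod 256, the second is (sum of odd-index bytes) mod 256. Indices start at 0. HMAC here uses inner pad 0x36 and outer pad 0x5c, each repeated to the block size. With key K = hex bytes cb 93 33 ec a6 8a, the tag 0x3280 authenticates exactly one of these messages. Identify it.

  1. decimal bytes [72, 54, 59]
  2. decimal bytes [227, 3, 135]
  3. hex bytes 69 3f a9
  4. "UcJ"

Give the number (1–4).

Key hex bytes cb 93 33 ec a6 8a is 6 bytes > B = 3, so hash it first: H(key) = a4 09, then zero-pad to 3 bytes: K' = a4 09 00.
K' ⊕ ipad = 92 3f 36; K' ⊕ opad = f8 55 5c.
m1: inner = H(92 3f 36 48 36 3b) = fe c2; tag = H(f8 55 5c fe c2) = 1653
m2: inner = H(92 3f 36 e3 03 87) = cb a9; tag = H(f8 55 5c cb a9) = fd20
m3: inner = H(92 3f 36 69 3f a9) = 07 51; tag = H(f8 55 5c 07 51) = a55c
m4: inner = H(92 3f 36 55 63 4a) = 2b de; tag = H(f8 55 5c 2b de) = 3280 ← matches

4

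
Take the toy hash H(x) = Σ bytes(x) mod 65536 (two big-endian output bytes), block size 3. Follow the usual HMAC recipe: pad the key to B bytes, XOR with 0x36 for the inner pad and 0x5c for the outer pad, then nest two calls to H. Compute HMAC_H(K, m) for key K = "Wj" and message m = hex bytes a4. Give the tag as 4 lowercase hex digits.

0135

Key "Wj" = 57 6a is 2 bytes ≤ B = 3; zero-pad to 3 bytes: K' = 57 6a 00.
K' ⊕ ipad = 61 5c 36.  K' ⊕ opad = 0b 36 5c.
Inner input = (K'⊕ipad) ∥ m = 61 5c 36 ∥ a4.
Inner hash: sum = 97+92+54+164 = 407 → 01 97.
Outer input = (K'⊕opad) ∥ inner = 0b 36 5c ∥ 01 97.
Outer hash (tag): sum = 11+54+92+1+151 = 309 → 01 35.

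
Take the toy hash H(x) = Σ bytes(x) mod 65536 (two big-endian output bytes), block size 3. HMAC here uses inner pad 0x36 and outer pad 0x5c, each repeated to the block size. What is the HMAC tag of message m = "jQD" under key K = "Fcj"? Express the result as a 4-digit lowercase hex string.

00b1

Key "Fcj" = 46 63 6a is exactly B = 3 bytes: K' = 46 63 6a.
K' ⊕ ipad = 70 55 5c.  K' ⊕ opad = 1a 3f 36.
Inner input = (K'⊕ipad) ∥ m = 70 55 5c ∥ 6a 51 44.
Inner hash: sum = 112+85+92+106+81+68 = 544 → 02 20.
Outer input = (K'⊕opad) ∥ inner = 1a 3f 36 ∥ 02 20.
Outer hash (tag): sum = 26+63+54+2+32 = 177 → 00 b1.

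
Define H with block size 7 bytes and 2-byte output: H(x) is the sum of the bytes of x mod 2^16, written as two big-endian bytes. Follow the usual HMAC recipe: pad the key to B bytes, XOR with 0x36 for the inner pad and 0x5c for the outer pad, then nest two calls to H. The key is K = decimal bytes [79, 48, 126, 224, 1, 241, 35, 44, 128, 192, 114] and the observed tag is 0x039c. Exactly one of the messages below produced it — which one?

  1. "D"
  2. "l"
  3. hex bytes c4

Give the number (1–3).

3

Key decimal bytes [79, 48, 126, 224, 1, 241, 35, 44, 128, 192, 114] = 4f 30 7e e0 01 f1 23 2c 80 c0 72 is 11 bytes > B = 7, so hash it first: H(key) = 04 d0, then zero-pad to 7 bytes: K' = 04 d0 00 00 00 00 00.
K' ⊕ ipad = 32 e6 36 36 36 36 36; K' ⊕ opad = 58 8c 5c 5c 5c 5c 5c.
m1: inner = H(32 e6 36 36 36 36 36 44) = 02 6a; tag = H(58 8c 5c 5c 5c 5c 5c 02 6a) = 031c
m2: inner = H(32 e6 36 36 36 36 36 6c) = 02 92; tag = H(58 8c 5c 5c 5c 5c 5c 02 92) = 0344
m3: inner = H(32 e6 36 36 36 36 36 c4) = 02 ea; tag = H(58 8c 5c 5c 5c 5c 5c 02 ea) = 039c ← matches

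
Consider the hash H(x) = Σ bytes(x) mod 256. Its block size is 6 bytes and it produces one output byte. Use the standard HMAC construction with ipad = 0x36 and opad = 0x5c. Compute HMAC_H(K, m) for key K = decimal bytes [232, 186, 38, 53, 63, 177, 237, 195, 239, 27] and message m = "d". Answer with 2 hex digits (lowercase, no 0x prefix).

ca

Key decimal bytes [232, 186, 38, 53, 63, 177, 237, 195, 239, 27] = e8 ba 26 35 3f b1 ed c3 ef 1b is 10 bytes > B = 6, so hash it first: H(key) = a7, then zero-pad to 6 bytes: K' = a7 00 00 00 00 00.
K' ⊕ ipad = 91 36 36 36 36 36.  K' ⊕ opad = fb 5c 5c 5c 5c 5c.
Inner input = (K'⊕ipad) ∥ m = 91 36 36 36 36 36 ∥ 64.
Inner hash: sum = 145+54+54+54+54+54+100 = 515; mod 256 = 3 → 03.
Outer input = (K'⊕opad) ∥ inner = fb 5c 5c 5c 5c 5c ∥ 03.
Outer hash (tag): sum = 251+92+92+92+92+92+3 = 714; mod 256 = 202 → ca.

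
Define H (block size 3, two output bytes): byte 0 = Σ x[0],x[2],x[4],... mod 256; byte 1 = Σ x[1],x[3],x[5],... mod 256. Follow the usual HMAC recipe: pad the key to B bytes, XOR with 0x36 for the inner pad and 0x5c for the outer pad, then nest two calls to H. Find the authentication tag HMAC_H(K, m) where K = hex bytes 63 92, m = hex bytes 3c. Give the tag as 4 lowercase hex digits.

7b59

Key hex bytes 63 92 is 2 bytes ≤ B = 3; zero-pad to 3 bytes: K' = 63 92 00.
K' ⊕ ipad = 55 a4 36.  K' ⊕ opad = 3f ce 5c.
Inner input = (K'⊕ipad) ∥ m = 55 a4 36 ∥ 3c.
Inner hash: even-index sum = 139 mod 256 = 139; odd-index sum = 224 mod 256 = 224 → 8b e0.
Outer input = (K'⊕opad) ∥ inner = 3f ce 5c ∥ 8b e0.
Outer hash (tag): even-index sum = 379 mod 256 = 123; odd-index sum = 345 mod 256 = 89 → 7b 59.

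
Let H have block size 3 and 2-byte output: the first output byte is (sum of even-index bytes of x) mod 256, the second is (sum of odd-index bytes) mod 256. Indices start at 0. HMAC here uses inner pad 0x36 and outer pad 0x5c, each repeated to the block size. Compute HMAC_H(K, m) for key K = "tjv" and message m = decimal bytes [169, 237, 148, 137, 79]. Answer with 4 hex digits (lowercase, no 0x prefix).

Key "tjv" = 74 6a 76 is exactly B = 3 bytes: K' = 74 6a 76.
K' ⊕ ipad = 42 5c 40.  K' ⊕ opad = 28 36 2a.
Inner input = (K'⊕ipad) ∥ m = 42 5c 40 ∥ a9 ed 94 89 4f.
Inner hash: even-index sum = 504 mod 256 = 248; odd-index sum = 488 mod 256 = 232 → f8 e8.
Outer input = (K'⊕opad) ∥ inner = 28 36 2a ∥ f8 e8.
Outer hash (tag): even-index sum = 314 mod 256 = 58; odd-index sum = 302 mod 256 = 46 → 3a 2e.

3a2e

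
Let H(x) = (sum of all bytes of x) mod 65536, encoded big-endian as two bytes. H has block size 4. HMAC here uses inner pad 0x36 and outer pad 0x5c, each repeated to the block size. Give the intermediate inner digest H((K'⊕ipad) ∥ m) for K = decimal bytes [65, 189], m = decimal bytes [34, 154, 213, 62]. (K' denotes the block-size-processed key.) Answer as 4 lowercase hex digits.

033d

Key decimal bytes [65, 189] = 41 bd is 2 bytes ≤ B = 4; zero-pad to 4 bytes: K' = 41 bd 00 00.
K' ⊕ ipad = 77 8b 36 36.
Inner input = 77 8b 36 36 ∥ 22 9a d5 3e.
Inner hash: sum = 119+139+54+54+34+154+213+62 = 829 → 03 3d.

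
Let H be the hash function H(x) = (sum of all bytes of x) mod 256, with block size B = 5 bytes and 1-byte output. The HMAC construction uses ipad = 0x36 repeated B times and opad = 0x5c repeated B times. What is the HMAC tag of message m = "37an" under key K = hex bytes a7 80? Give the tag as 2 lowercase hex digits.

Key hex bytes a7 80 is 2 bytes ≤ B = 5; zero-pad to 5 bytes: K' = a7 80 00 00 00.
K' ⊕ ipad = 91 b6 36 36 36.  K' ⊕ opad = fb dc 5c 5c 5c.
Inner input = (K'⊕ipad) ∥ m = 91 b6 36 36 36 ∥ 33 37 61 6e.
Inner hash: sum = 145+182+54+54+54+51+55+97+110 = 802; mod 256 = 34 → 22.
Outer input = (K'⊕opad) ∥ inner = fb dc 5c 5c 5c ∥ 22.
Outer hash (tag): sum = 251+220+92+92+92+34 = 781; mod 256 = 13 → 0d.

0d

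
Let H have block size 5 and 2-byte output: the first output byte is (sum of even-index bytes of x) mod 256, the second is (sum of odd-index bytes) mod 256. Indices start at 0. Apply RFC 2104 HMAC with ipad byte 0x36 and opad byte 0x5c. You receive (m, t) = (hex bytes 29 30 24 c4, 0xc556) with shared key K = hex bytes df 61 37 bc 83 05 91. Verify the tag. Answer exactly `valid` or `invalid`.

valid

Key hex bytes df 61 37 bc 83 05 91 is 7 bytes > B = 5, so hash it first: H(key) = 2a 22, then zero-pad to 5 bytes: K' = 2a 22 00 00 00.
K' ⊕ ipad = 1c 14 36 36 36; K' ⊕ opad = 76 7e 5c 5c 5c.
Inner hash: even-index sum = 380 mod 256 = 124; odd-index sum = 151 mod 256 = 151 → 7c 97.
Outer hash (recomputed tag): even-index sum = 453 mod 256 = 197; odd-index sum = 342 mod 256 = 86 → c5 56.
Recomputed tag = c556; claimed = c556 → match.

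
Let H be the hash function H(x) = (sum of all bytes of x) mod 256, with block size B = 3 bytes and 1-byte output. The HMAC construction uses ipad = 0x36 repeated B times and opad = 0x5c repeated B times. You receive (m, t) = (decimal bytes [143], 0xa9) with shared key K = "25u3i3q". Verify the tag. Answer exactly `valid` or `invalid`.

Key "25u3i3q" = 32 35 75 33 69 33 71 is 7 bytes > B = 3, so hash it first: H(key) = 1c, then zero-pad to 3 bytes: K' = 1c 00 00.
K' ⊕ ipad = 2a 36 36; K' ⊕ opad = 40 5c 5c.
Inner hash: sum = 42+54+54+143 = 293; mod 256 = 37 → 25.
Outer hash (recomputed tag): sum = 64+92+92+37 = 285; mod 256 = 29 → 1d.
Recomputed tag = 1d; claimed = a9 → mismatch.

invalid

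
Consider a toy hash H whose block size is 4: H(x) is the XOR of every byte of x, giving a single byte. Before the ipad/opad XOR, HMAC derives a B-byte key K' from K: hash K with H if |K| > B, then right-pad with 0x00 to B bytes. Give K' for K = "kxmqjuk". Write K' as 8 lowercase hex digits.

7b000000

|K| = 7 > B = 4, so first hash the key.
H(K): XOR 6b⊕78⊕6d⊕71⊕6a⊕75⊕6b = 7b.
Zero-pad H(K) = 7b to 4 bytes: K' = 7b 00 00 00.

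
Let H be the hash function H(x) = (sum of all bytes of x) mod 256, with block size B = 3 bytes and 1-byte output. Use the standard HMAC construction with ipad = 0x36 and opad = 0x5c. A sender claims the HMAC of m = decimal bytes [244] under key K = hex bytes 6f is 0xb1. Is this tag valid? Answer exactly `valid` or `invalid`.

invalid

Key hex bytes 6f is 1 byte ≤ B = 3; zero-pad to 3 bytes: K' = 6f 00 00.
K' ⊕ ipad = 59 36 36; K' ⊕ opad = 33 5c 5c.
Inner hash: sum = 89+54+54+244 = 441; mod 256 = 185 → b9.
Outer hash (recomputed tag): sum = 51+92+92+185 = 420; mod 256 = 164 → a4.
Recomputed tag = a4; claimed = b1 → mismatch.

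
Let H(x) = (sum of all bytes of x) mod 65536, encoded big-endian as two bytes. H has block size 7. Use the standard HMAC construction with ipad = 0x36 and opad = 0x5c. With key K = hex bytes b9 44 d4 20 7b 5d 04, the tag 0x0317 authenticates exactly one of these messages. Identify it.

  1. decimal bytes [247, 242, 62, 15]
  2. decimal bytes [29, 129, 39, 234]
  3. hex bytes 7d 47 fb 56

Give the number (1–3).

Key hex bytes b9 44 d4 20 7b 5d 04 is exactly B = 7 bytes: K' = b9 44 d4 20 7b 5d 04.
K' ⊕ ipad = 8f 72 e2 16 4d 6b 32; K' ⊕ opad = e5 18 88 7c 27 01 58.
m1: inner = H(8f 72 e2 16 4d 6b 32 f7 f2 3e 0f) = 05 19; tag = H(e5 18 88 7c 27 01 58 05 19) = 029f
m2: inner = H(8f 72 e2 16 4d 6b 32 1d 81 27 ea) = 04 92; tag = H(e5 18 88 7c 27 01 58 04 92) = 0317 ← matches
m3: inner = H(8f 72 e2 16 4d 6b 32 7d 47 fb 56) = 04 f8; tag = H(e5 18 88 7c 27 01 58 04 f8) = 037d

2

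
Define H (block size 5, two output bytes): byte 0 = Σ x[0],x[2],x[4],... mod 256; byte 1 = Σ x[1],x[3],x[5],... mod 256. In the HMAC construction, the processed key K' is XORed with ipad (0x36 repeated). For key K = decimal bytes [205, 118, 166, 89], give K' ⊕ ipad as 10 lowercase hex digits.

Key decimal bytes [205, 118, 166, 89] = cd 76 a6 59 is 4 bytes ≤ B = 5; zero-pad to 5 bytes: K' = cd 76 a6 59 00.
XOR each byte with 0x36: cd⊕36=fb, 76⊕36=40, a6⊕36=90, 59⊕36=6f, 00⊕36=36.

fb40906f36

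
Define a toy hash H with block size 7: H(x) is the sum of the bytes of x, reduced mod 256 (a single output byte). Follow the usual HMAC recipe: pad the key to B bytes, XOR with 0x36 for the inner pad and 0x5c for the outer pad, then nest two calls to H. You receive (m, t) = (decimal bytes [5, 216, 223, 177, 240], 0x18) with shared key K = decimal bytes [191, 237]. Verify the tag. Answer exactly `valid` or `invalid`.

invalid

Key decimal bytes [191, 237] = bf ed is 2 bytes ≤ B = 7; zero-pad to 7 bytes: K' = bf ed 00 00 00 00 00.
K' ⊕ ipad = 89 db 36 36 36 36 36; K' ⊕ opad = e3 b1 5c 5c 5c 5c 5c.
Inner hash: sum = 137+219+54+54+54+54+54+5+216+223+177+240 = 1487; mod 256 = 207 → cf.
Outer hash (recomputed tag): sum = 227+177+92+92+92+92+92+207 = 1071; mod 256 = 47 → 2f.
Recomputed tag = 2f; claimed = 18 → mismatch.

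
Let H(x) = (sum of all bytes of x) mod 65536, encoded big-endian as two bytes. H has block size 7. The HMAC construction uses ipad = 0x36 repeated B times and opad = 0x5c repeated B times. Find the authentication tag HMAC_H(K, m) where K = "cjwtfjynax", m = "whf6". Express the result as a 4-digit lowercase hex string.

Key "cjwtfjynax" = 63 6a 77 74 66 6a 79 6e 61 78 is 10 bytes > B = 7, so hash it first: H(key) = 04 48, then zero-pad to 7 bytes: K' = 04 48 00 00 00 00 00.
K' ⊕ ipad = 32 7e 36 36 36 36 36.  K' ⊕ opad = 58 14 5c 5c 5c 5c 5c.
Inner input = (K'⊕ipad) ∥ m = 32 7e 36 36 36 36 36 ∥ 77 68 66 36.
Inner hash: sum = 50+126+54+54+54+54+54+119+104+102+54 = 825 → 03 39.
Outer input = (K'⊕opad) ∥ inner = 58 14 5c 5c 5c 5c 5c ∥ 03 39.
Outer hash (tag): sum = 88+20+92+92+92+92+92+3+57 = 628 → 02 74.

0274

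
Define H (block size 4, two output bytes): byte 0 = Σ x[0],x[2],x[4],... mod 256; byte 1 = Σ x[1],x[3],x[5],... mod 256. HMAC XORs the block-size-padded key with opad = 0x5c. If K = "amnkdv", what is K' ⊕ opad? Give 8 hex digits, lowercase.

Key "amnkdv" = 61 6d 6e 6b 64 76 is 6 bytes > B = 4, so hash it first: H(key) = 33 4e, then zero-pad to 4 bytes: K' = 33 4e 00 00.
XOR each byte with 0x5c: 33⊕5c=6f, 4e⊕5c=12, 00⊕5c=5c, 00⊕5c=5c.

6f125c5c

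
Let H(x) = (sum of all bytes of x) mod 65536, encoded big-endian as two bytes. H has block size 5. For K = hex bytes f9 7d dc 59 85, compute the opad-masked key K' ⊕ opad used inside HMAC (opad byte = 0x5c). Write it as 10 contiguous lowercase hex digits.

a5218005d9

Key hex bytes f9 7d dc 59 85 is exactly B = 5 bytes: K' = f9 7d dc 59 85.
XOR each byte with 0x5c: f9⊕5c=a5, 7d⊕5c=21, dc⊕5c=80, 59⊕5c=05, 85⊕5c=d9.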